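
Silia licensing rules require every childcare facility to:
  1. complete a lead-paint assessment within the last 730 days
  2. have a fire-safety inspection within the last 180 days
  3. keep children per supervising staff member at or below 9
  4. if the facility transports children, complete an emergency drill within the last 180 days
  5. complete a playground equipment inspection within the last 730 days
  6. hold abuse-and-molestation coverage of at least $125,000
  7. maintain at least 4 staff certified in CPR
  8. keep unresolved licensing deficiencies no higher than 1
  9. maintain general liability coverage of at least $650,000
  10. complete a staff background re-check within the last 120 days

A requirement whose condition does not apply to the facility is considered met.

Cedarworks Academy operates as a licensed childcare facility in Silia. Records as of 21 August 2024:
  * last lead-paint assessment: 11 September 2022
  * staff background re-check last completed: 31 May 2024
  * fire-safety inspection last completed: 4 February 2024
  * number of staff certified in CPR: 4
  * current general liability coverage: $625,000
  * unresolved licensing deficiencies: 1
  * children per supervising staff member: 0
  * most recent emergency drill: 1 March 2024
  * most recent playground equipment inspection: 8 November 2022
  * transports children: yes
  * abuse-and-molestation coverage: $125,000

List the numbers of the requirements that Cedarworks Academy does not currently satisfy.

1. lead-paint assessment 710 days ago vs limit 730 → met
2. fire-safety inspection 199 days ago vs limit 180 → not met
3. children per supervising staff member 0 ≤ 9 → met
4. condition 'transports children' holds; emergency drill 173 days ago vs limit 180 → met
5. playground equipment inspection 652 days ago vs limit 730 → met
6. abuse-and-molestation coverage $125,000 ≥ $125,000 → met
7. staff certified in CPR 4 ≥ 4 → met
8. unresolved licensing deficiencies 1 ≤ 1 → met
9. general liability coverage $625,000 < $650,000 → not met
10. staff background re-check 82 days ago vs limit 120 → met
Not met: 2, 9

2, 9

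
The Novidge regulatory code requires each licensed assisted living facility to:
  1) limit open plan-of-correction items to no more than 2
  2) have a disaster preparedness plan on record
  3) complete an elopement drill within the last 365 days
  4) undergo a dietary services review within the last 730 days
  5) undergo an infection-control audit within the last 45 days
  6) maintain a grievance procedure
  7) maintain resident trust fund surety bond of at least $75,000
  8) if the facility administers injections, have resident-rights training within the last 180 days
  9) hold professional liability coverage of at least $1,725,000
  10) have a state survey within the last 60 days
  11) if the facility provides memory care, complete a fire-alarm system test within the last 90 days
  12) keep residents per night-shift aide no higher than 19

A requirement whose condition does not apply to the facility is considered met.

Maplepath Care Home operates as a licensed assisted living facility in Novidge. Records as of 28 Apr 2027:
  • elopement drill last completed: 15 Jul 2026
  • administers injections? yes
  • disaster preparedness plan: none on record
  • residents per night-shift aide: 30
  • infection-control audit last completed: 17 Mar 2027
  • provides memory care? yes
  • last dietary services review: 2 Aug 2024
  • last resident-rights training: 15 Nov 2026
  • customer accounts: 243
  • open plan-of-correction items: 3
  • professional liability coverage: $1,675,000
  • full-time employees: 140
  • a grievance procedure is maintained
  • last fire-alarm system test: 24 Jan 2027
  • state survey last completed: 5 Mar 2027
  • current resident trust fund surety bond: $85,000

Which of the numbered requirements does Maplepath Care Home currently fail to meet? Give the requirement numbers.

1, 2, 4, 9, 11, 12

1. open plan-of-correction items 3 > 2 → not met
2. disaster preparedness plan absent → not met
3. elopement drill 287 days ago vs limit 365 → met
4. dietary services review 999 days ago vs limit 730 → not met
5. infection-control audit 42 days ago vs limit 45 → met
6. grievance procedure present → met
7. resident trust fund surety bond $85,000 ≥ $75,000 → met
8. condition 'administers injections' holds; resident-rights training 164 days ago vs limit 180 → met
9. professional liability coverage $1,675,000 < $1,725,000 → not met
10. state survey 54 days ago vs limit 60 → met
11. condition 'provides memory care' holds; fire-alarm system test 94 days ago vs limit 90 → not met
12. residents per night-shift aide 30 > 19 → not met
Not met: 1, 2, 4, 9, 11, 12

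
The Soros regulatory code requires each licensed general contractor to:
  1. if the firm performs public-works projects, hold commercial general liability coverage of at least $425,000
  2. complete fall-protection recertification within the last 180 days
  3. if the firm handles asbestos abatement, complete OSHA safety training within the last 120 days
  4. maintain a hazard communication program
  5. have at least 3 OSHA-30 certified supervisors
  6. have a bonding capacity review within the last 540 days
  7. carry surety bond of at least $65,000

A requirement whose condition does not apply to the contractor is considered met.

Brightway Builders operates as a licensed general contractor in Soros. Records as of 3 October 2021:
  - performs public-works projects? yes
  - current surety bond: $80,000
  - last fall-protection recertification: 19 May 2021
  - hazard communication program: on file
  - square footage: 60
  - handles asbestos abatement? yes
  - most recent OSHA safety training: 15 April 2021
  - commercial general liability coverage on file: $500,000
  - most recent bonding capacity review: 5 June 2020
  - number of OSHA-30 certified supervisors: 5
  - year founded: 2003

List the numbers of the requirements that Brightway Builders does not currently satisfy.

3

1. condition 'performs public-works projects' holds; commercial general liability coverage $500,000 ≥ $425,000 → met
2. fall-protection recertification 137 days ago vs limit 180 → met
3. condition 'handles asbestos abatement' holds; OSHA safety training 171 days ago vs limit 120 → not met
4. hazard communication program present → met
5. OSHA-30 certified supervisors 5 ≥ 3 → met
6. bonding capacity review 485 days ago vs limit 540 → met
7. surety bond $80,000 ≥ $65,000 → met
Not met: 3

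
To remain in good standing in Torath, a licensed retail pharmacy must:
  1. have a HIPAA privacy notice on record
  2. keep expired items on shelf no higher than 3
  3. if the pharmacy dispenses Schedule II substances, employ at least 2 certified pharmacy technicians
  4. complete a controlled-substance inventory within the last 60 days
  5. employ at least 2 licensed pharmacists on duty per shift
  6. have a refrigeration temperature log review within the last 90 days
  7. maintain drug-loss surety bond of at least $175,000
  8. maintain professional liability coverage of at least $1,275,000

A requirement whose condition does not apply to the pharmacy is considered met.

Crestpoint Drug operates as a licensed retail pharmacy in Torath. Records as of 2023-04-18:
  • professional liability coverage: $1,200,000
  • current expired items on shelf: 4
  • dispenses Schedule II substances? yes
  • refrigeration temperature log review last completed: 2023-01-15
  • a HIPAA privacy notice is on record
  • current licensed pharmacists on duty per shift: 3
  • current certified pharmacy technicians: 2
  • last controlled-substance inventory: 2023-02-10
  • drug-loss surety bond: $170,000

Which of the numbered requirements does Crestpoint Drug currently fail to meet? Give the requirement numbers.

1. HIPAA privacy notice present → met
2. expired items on shelf 4 > 3 → not met
3. condition 'dispenses Schedule II substances' holds; certified pharmacy technicians 2 ≥ 2 → met
4. controlled-substance inventory 67 days ago vs limit 60 → not met
5. licensed pharmacists on duty per shift 3 ≥ 2 → met
6. refrigeration temperature log review 93 days ago vs limit 90 → not met
7. drug-loss surety bond $170,000 < $175,000 → not met
8. professional liability coverage $1,200,000 < $1,275,000 → not met
Not met: 2, 4, 6, 7, 8

2, 4, 6, 7, 8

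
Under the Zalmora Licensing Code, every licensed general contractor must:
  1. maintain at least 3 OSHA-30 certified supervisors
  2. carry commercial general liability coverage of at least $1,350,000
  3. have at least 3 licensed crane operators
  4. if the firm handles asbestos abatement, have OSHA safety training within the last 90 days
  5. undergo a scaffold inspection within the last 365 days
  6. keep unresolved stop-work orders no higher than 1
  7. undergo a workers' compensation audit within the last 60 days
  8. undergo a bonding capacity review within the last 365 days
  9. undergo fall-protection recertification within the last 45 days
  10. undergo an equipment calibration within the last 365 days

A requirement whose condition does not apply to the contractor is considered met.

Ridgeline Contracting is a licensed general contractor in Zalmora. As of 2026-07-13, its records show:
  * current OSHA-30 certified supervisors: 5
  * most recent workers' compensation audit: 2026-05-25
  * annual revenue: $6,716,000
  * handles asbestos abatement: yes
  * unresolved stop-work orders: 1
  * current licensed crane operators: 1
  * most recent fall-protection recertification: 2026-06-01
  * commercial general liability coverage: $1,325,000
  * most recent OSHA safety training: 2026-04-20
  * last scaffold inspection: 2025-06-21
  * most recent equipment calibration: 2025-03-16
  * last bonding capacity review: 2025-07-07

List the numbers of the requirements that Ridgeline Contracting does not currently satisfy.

1. OSHA-30 certified supervisors 5 ≥ 3 → met
2. commercial general liability coverage $1,325,000 < $1,350,000 → not met
3. licensed crane operators 1 < 3 → not met
4. condition 'handles asbestos abatement' holds; OSHA safety training 84 days ago vs limit 90 → met
5. scaffold inspection 387 days ago vs limit 365 → not met
6. unresolved stop-work orders 1 ≤ 1 → met
7. workers' compensation audit 49 days ago vs limit 60 → met
8. bonding capacity review 371 days ago vs limit 365 → not met
9. fall-protection recertification 42 days ago vs limit 45 → met
10. equipment calibration 484 days ago vs limit 365 → not met
Not met: 2, 3, 5, 8, 10

2, 3, 5, 8, 10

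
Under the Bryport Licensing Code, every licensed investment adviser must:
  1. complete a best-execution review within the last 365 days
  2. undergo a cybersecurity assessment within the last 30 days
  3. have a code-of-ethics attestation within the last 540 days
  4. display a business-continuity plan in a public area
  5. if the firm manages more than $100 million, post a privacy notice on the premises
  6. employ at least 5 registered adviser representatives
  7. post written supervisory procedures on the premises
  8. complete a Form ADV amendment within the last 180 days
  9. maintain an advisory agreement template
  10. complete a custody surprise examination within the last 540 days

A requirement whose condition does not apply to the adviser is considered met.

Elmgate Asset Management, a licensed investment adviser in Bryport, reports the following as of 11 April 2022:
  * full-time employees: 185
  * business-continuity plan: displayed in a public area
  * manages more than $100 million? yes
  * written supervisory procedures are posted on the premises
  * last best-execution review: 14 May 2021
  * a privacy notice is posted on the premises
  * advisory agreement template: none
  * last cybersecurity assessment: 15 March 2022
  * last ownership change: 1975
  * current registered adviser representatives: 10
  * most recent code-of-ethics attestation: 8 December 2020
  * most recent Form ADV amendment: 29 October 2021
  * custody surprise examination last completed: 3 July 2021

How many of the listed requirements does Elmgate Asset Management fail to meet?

1

1. best-execution review 332 days ago vs limit 365 → met
2. cybersecurity assessment 27 days ago vs limit 30 → met
3. code-of-ethics attestation 489 days ago vs limit 540 → met
4. business-continuity plan present → met
5. condition 'manages more than $100 million' holds; privacy notice present → met
6. registered adviser representatives 10 ≥ 5 → met
7. written supervisory procedures present → met
8. Form ADV amendment 164 days ago vs limit 180 → met
9. advisory agreement template absent → not met
10. custody surprise examination 282 days ago vs limit 540 → met
Not met: 1 of 10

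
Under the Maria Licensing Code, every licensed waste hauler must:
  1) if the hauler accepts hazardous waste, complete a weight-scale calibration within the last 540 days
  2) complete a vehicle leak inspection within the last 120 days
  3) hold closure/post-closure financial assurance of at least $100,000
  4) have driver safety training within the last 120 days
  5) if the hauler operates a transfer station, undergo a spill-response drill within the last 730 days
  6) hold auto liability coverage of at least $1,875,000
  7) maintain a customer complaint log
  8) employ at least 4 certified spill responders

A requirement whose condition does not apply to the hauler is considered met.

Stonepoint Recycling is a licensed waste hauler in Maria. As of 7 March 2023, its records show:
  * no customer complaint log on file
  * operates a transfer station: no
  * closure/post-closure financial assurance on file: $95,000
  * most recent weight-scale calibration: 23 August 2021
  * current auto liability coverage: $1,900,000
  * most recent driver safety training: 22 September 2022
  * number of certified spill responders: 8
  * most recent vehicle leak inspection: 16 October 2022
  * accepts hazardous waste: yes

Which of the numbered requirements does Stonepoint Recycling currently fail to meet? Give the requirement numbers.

1, 2, 3, 4, 7

1. condition 'accepts hazardous waste' holds; weight-scale calibration 561 days ago vs limit 540 → not met
2. vehicle leak inspection 142 days ago vs limit 120 → not met
3. closure/post-closure financial assurance $95,000 < $100,000 → not met
4. driver safety training 166 days ago vs limit 120 → not met
5. condition 'operates a transfer station' does not hold → requirement n/a → met
6. auto liability coverage $1,900,000 ≥ $1,875,000 → met
7. customer complaint log absent → not met
8. certified spill responders 8 ≥ 4 → met
Not met: 1, 2, 3, 4, 7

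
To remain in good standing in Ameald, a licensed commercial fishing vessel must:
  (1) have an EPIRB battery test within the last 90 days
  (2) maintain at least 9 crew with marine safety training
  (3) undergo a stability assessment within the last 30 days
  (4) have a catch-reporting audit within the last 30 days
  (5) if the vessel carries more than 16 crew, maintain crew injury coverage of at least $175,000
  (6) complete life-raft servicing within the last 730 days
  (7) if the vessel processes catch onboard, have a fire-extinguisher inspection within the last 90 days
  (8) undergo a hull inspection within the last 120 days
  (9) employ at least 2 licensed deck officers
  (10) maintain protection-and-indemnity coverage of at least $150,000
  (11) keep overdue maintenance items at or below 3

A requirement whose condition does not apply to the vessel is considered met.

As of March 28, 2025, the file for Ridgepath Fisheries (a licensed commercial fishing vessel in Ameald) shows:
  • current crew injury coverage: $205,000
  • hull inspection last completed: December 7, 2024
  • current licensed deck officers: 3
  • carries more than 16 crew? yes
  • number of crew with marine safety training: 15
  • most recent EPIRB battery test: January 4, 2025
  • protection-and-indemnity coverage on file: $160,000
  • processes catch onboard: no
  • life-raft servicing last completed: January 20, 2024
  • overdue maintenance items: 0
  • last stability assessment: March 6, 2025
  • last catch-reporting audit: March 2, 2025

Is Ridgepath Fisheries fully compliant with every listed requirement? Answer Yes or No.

Yes

1. EPIRB battery test 83 days ago vs limit 90 → met
2. crew with marine safety training 15 ≥ 9 → met
3. stability assessment 22 days ago vs limit 30 → met
4. catch-reporting audit 26 days ago vs limit 30 → met
5. condition 'carries more than 16 crew' holds; crew injury coverage $205,000 ≥ $175,000 → met
6. life-raft servicing 433 days ago vs limit 730 → met
7. condition 'processes catch onboard' does not hold → requirement n/a → met
8. hull inspection 111 days ago vs limit 120 → met
9. licensed deck officers 3 ≥ 2 → met
10. protection-and-indemnity coverage $160,000 ≥ $150,000 → met
11. overdue maintenance items 0 ≤ 3 → met
All met.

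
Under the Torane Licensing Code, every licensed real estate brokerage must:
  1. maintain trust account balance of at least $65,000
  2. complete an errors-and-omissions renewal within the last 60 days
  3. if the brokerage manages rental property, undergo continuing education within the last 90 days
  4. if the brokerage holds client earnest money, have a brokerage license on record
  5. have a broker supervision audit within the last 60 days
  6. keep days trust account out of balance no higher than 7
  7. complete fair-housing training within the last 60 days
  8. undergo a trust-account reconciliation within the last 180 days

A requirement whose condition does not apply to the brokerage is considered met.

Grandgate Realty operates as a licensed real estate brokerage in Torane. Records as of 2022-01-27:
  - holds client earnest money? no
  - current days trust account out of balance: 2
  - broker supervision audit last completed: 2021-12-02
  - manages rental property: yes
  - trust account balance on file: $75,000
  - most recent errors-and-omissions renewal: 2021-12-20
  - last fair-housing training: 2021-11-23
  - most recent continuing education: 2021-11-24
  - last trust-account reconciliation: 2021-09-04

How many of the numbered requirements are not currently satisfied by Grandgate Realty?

1

1. trust account balance $75,000 ≥ $65,000 → met
2. errors-and-omissions renewal 38 days ago vs limit 60 → met
3. condition 'manages rental property' holds; continuing education 64 days ago vs limit 90 → met
4. condition 'holds client earnest money' does not hold → requirement n/a → met
5. broker supervision audit 56 days ago vs limit 60 → met
6. days trust account out of balance 2 ≤ 7 → met
7. fair-housing training 65 days ago vs limit 60 → not met
8. trust-account reconciliation 145 days ago vs limit 180 → met
Not met: 1 of 8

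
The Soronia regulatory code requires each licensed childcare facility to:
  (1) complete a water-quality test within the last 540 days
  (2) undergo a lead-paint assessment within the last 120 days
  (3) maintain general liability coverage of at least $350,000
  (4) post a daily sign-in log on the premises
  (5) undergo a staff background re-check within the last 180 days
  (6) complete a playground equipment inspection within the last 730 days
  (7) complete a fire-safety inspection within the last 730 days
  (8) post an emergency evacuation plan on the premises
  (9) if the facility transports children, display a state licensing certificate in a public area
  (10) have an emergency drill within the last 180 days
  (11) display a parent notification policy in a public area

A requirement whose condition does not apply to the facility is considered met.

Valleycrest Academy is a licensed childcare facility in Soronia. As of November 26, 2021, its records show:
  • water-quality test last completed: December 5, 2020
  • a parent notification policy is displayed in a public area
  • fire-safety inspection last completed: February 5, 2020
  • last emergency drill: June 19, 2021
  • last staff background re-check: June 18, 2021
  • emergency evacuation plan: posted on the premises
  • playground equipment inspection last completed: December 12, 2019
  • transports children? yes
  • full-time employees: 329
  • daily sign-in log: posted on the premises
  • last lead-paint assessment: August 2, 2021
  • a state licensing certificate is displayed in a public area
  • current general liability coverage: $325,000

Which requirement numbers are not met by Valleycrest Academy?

1. water-quality test 356 days ago vs limit 540 → met
2. lead-paint assessment 116 days ago vs limit 120 → met
3. general liability coverage $325,000 < $350,000 → not met
4. daily sign-in log present → met
5. staff background re-check 161 days ago vs limit 180 → met
6. playground equipment inspection 715 days ago vs limit 730 → met
7. fire-safety inspection 660 days ago vs limit 730 → met
8. emergency evacuation plan present → met
9. condition 'transports children' holds; state licensing certificate present → met
10. emergency drill 160 days ago vs limit 180 → met
11. parent notification policy present → met
Not met: 3

3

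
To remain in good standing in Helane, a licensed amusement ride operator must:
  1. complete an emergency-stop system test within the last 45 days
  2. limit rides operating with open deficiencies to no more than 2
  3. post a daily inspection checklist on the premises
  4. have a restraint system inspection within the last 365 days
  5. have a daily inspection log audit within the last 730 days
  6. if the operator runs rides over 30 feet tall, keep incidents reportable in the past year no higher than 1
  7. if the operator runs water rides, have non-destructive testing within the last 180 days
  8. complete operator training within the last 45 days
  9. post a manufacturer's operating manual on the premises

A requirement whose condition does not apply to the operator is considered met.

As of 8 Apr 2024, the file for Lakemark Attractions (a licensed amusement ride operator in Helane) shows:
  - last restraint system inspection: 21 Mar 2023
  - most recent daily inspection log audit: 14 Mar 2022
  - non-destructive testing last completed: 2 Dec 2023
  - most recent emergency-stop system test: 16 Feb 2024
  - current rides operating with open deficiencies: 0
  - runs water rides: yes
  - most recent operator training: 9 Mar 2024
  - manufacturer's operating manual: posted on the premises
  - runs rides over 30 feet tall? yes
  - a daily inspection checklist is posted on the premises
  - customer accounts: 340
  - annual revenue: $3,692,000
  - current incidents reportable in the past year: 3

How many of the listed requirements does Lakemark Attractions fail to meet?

1. emergency-stop system test 52 days ago vs limit 45 → not met
2. rides operating with open deficiencies 0 ≤ 2 → met
3. daily inspection checklist present → met
4. restraint system inspection 384 days ago vs limit 365 → not met
5. daily inspection log audit 756 days ago vs limit 730 → not met
6. condition 'runs rides over 30 feet tall' holds; incidents reportable in the past year 3 > 1 → not met
7. condition 'runs water rides' holds; non-destructive testing 128 days ago vs limit 180 → met
8. operator training 30 days ago vs limit 45 → met
9. manufacturer's operating manual present → met
Not met: 4 of 9

4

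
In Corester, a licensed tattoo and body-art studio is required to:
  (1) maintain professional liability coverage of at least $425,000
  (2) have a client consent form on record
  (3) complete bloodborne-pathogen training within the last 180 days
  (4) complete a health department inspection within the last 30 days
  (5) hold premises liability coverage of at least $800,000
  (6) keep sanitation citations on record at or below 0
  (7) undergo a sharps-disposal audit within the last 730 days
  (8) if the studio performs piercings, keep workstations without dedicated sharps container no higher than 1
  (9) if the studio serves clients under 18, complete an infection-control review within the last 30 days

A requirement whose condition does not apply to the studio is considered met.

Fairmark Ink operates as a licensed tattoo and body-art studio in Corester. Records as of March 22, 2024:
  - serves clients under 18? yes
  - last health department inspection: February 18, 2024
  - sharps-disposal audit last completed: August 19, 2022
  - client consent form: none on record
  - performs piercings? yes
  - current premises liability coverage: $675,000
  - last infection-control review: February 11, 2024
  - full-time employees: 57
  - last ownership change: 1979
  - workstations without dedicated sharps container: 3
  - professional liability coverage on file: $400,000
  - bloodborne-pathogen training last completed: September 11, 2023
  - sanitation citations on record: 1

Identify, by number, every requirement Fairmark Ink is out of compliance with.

1. professional liability coverage $400,000 < $425,000 → not met
2. client consent form absent → not met
3. bloodborne-pathogen training 193 days ago vs limit 180 → not met
4. health department inspection 33 days ago vs limit 30 → not met
5. premises liability coverage $675,000 < $800,000 → not met
6. sanitation citations on record 1 > 0 → not met
7. sharps-disposal audit 581 days ago vs limit 730 → met
8. condition 'performs piercings' holds; workstations without dedicated sharps container 3 > 1 → not met
9. condition 'serves clients under 18' holds; infection-control review 40 days ago vs limit 30 → not met
Not met: 1, 2, 3, 4, 5, 6, 8, 9

1, 2, 3, 4, 5, 6, 8, 9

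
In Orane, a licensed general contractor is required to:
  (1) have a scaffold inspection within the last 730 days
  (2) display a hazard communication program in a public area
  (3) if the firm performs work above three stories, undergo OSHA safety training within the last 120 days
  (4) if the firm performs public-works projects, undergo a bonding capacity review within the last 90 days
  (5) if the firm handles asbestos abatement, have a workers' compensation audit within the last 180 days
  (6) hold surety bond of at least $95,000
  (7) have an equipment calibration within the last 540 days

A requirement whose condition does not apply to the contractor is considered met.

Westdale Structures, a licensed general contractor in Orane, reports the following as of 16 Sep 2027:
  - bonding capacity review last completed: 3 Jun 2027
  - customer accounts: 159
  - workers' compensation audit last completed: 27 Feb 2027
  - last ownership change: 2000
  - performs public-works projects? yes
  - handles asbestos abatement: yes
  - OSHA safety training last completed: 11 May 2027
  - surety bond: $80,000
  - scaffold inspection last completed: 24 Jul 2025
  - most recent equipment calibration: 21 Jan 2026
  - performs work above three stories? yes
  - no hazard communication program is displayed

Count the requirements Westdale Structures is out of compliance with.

7

1. scaffold inspection 784 days ago vs limit 730 → not met
2. hazard communication program absent → not met
3. condition 'performs work above three stories' holds; OSHA safety training 128 days ago vs limit 120 → not met
4. condition 'performs public-works projects' holds; bonding capacity review 105 days ago vs limit 90 → not met
5. condition 'handles asbestos abatement' holds; workers' compensation audit 201 days ago vs limit 180 → not met
6. surety bond $80,000 < $95,000 → not met
7. equipment calibration 603 days ago vs limit 540 → not met
Not met: 7 of 7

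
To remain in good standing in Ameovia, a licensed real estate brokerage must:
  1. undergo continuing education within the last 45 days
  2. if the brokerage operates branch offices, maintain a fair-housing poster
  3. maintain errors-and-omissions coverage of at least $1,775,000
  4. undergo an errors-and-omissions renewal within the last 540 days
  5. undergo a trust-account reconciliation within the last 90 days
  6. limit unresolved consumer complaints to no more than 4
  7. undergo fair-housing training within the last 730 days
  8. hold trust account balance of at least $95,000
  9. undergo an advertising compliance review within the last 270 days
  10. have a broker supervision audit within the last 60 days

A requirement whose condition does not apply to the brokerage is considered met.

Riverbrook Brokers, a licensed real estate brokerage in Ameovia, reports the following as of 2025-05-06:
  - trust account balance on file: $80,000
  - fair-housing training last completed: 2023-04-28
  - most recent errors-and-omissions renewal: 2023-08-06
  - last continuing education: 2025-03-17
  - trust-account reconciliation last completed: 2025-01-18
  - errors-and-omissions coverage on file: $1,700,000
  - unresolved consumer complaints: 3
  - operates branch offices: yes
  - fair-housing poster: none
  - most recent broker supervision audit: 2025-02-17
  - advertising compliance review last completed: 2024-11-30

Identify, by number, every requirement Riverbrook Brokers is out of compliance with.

1. continuing education 50 days ago vs limit 45 → not met
2. condition 'operates branch offices' holds; fair-housing poster absent → not met
3. errors-and-omissions coverage $1,700,000 < $1,775,000 → not met
4. errors-and-omissions renewal 639 days ago vs limit 540 → not met
5. trust-account reconciliation 108 days ago vs limit 90 → not met
6. unresolved consumer complaints 3 ≤ 4 → met
7. fair-housing training 739 days ago vs limit 730 → not met
8. trust account balance $80,000 < $95,000 → not met
9. advertising compliance review 157 days ago vs limit 270 → met
10. broker supervision audit 78 days ago vs limit 60 → not met
Not met: 1, 2, 3, 4, 5, 7, 8, 10

1, 2, 3, 4, 5, 7, 8, 10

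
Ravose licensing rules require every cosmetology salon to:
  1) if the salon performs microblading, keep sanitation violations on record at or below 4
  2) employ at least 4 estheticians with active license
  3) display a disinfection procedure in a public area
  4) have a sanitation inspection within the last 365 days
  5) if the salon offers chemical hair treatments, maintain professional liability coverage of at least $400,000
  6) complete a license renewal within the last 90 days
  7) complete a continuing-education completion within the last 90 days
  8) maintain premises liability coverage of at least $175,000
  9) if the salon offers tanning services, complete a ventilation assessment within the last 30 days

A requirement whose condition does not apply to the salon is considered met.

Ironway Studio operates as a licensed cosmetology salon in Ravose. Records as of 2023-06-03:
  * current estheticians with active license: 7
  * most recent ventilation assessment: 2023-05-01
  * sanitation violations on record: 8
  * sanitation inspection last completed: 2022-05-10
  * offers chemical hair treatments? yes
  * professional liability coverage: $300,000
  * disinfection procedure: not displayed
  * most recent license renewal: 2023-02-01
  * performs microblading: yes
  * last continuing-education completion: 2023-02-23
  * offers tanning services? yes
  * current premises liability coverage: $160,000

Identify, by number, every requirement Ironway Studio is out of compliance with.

1, 3, 4, 5, 6, 7, 8, 9

1. condition 'performs microblading' holds; sanitation violations on record 8 > 4 → not met
2. estheticians with active license 7 ≥ 4 → met
3. disinfection procedure absent → not met
4. sanitation inspection 389 days ago vs limit 365 → not met
5. condition 'offers chemical hair treatments' holds; professional liability coverage $300,000 < $400,000 → not met
6. license renewal 122 days ago vs limit 90 → not met
7. continuing-education completion 100 days ago vs limit 90 → not met
8. premises liability coverage $160,000 < $175,000 → not met
9. condition 'offers tanning services' holds; ventilation assessment 33 days ago vs limit 30 → not met
Not met: 1, 3, 4, 5, 6, 7, 8, 9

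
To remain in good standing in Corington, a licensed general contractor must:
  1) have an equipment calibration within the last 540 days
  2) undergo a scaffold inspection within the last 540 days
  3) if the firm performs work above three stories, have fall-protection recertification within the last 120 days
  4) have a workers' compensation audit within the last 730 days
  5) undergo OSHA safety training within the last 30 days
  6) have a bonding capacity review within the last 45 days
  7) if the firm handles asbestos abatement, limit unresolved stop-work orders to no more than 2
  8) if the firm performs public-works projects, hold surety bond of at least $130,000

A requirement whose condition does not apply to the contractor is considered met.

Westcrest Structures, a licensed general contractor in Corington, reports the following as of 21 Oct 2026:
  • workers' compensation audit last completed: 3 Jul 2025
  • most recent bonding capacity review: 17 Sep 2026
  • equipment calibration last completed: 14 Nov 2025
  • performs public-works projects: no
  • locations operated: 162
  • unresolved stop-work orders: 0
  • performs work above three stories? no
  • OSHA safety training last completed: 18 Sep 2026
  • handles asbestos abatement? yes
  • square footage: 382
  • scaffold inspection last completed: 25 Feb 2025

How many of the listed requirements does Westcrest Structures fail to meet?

1. equipment calibration 341 days ago vs limit 540 → met
2. scaffold inspection 603 days ago vs limit 540 → not met
3. condition 'performs work above three stories' does not hold → requirement n/a → met
4. workers' compensation audit 475 days ago vs limit 730 → met
5. OSHA safety training 33 days ago vs limit 30 → not met
6. bonding capacity review 34 days ago vs limit 45 → met
7. condition 'handles asbestos abatement' holds; unresolved stop-work orders 0 ≤ 2 → met
8. condition 'performs public-works projects' does not hold → requirement n/a → met
Not met: 2 of 8

2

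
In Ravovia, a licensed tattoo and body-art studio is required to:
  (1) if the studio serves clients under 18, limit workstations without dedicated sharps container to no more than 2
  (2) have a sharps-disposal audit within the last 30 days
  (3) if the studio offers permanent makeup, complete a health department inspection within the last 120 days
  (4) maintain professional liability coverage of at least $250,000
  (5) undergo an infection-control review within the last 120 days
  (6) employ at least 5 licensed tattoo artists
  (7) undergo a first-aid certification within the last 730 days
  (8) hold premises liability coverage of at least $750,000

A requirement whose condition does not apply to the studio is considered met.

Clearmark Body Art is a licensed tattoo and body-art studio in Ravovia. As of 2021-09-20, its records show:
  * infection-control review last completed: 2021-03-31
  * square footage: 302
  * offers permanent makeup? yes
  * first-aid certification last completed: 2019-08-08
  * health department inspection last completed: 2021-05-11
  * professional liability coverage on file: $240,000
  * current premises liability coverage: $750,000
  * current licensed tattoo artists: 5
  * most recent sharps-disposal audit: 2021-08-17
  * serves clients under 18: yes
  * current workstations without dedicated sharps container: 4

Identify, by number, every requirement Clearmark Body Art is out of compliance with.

1. condition 'serves clients under 18' holds; workstations without dedicated sharps container 4 > 2 → not met
2. sharps-disposal audit 34 days ago vs limit 30 → not met
3. condition 'offers permanent makeup' holds; health department inspection 132 days ago vs limit 120 → not met
4. professional liability coverage $240,000 < $250,000 → not met
5. infection-control review 173 days ago vs limit 120 → not met
6. licensed tattoo artists 5 ≥ 5 → met
7. first-aid certification 774 days ago vs limit 730 → not met
8. premises liability coverage $750,000 ≥ $750,000 → met
Not met: 1, 2, 3, 4, 5, 7

1, 2, 3, 4, 5, 7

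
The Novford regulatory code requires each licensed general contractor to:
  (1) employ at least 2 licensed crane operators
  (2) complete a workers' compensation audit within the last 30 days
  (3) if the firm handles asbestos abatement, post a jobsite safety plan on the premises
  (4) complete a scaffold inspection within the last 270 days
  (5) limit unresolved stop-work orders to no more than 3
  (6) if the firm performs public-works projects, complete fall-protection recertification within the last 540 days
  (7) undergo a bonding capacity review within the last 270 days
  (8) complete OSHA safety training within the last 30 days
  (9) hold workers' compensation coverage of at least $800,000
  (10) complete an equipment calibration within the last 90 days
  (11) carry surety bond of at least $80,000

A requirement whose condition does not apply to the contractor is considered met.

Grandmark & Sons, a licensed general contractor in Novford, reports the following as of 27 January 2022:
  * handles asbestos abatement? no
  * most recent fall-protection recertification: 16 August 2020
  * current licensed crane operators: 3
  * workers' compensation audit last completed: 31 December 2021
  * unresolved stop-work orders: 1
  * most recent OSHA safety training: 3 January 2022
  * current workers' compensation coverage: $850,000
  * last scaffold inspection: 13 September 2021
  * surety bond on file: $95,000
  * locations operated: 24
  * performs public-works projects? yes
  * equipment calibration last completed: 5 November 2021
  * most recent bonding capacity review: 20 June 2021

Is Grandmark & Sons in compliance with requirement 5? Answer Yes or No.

5. unresolved stop-work orders 1 ≤ 3 → met

Yes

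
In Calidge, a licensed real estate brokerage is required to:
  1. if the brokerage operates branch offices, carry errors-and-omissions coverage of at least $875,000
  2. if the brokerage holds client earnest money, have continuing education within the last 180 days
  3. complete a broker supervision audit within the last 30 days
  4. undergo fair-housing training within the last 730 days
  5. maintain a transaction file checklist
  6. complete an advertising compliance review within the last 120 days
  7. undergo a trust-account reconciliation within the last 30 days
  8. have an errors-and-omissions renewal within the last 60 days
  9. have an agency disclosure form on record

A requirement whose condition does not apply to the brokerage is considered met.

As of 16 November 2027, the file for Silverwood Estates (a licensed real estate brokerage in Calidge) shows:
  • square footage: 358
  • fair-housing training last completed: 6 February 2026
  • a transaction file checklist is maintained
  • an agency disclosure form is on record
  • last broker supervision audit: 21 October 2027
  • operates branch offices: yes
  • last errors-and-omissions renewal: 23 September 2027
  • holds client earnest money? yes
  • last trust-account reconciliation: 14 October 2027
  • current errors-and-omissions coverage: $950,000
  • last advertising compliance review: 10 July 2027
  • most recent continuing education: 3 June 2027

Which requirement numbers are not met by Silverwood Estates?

6, 7

1. condition 'operates branch offices' holds; errors-and-omissions coverage $950,000 ≥ $875,000 → met
2. condition 'holds client earnest money' holds; continuing education 166 days ago vs limit 180 → met
3. broker supervision audit 26 days ago vs limit 30 → met
4. fair-housing training 648 days ago vs limit 730 → met
5. transaction file checklist present → met
6. advertising compliance review 129 days ago vs limit 120 → not met
7. trust-account reconciliation 33 days ago vs limit 30 → not met
8. errors-and-omissions renewal 54 days ago vs limit 60 → met
9. agency disclosure form present → met
Not met: 6, 7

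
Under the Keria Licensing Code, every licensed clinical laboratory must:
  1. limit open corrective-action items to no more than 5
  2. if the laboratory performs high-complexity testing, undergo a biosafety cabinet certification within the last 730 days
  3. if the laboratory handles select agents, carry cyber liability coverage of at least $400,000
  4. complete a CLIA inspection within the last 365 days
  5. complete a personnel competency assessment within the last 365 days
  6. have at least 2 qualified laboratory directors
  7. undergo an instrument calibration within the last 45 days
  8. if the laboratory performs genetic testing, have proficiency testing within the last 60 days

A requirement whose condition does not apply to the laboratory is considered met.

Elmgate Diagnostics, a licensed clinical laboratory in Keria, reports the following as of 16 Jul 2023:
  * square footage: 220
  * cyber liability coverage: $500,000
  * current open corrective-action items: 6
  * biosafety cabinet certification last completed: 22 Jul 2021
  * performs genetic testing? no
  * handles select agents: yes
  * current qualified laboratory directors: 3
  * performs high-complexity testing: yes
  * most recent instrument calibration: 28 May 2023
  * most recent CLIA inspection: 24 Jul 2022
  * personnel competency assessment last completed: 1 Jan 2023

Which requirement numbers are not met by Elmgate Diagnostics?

1, 7

1. open corrective-action items 6 > 5 → not met
2. condition 'performs high-complexity testing' holds; biosafety cabinet certification 724 days ago vs limit 730 → met
3. condition 'handles select agents' holds; cyber liability coverage $500,000 ≥ $400,000 → met
4. CLIA inspection 357 days ago vs limit 365 → met
5. personnel competency assessment 196 days ago vs limit 365 → met
6. qualified laboratory directors 3 ≥ 2 → met
7. instrument calibration 49 days ago vs limit 45 → not met
8. condition 'performs genetic testing' does not hold → requirement n/a → met
Not met: 1, 7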